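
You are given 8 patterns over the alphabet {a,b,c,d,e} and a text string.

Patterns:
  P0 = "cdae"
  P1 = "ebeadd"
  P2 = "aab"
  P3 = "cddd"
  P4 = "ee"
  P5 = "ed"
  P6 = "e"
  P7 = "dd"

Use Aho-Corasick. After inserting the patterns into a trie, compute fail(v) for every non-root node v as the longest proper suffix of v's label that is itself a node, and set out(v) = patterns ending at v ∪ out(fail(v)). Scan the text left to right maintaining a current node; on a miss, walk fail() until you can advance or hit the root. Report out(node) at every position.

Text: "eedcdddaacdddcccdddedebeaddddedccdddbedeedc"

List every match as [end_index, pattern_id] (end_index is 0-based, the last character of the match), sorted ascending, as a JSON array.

Build:
Trie nodes:
  n0 'ε': a→11 c→1 d→18 e→5
  n1 'c': d→2
  n2 'cd': a→3 d→14
  n3 'cda': e→4
  n4 'cdae': ·  ←P0
  n5 'e': b→6 d→17 e→16  ←P6
  n6 'eb': e→7
  n7 'ebe': a→8
  n8 'ebea': d→9
  n9 'ebead': d→10
  n10 'ebeadd': ·  ←P1
  n11 'a': a→12
  n12 'aa': b→13
  n13 'aab': ·  ←P2
  n14 'cdd': d→15
  n15 'cddd': ·  ←P3
  n16 'ee': ·  ←P4
  n17 'ed': ·  ←P5
  n18 'd': d→19
  n19 'dd': ·  ←P7

BFS fail/out derivation:
  fail(1) 'c': from fail(0)=0 chase 'c': 0 ⇒ 0;  out=∅∪out(0)=∅
  fail(5) 'e': from fail(0)=0 chase 'e': 0 ⇒ 0;  out={6}∪out(0)={6}
  fail(11) 'a': from fail(0)=0 chase 'a': 0 ⇒ 0;  out=∅∪out(0)=∅
  fail(18) 'd': from fail(0)=0 chase 'd': 0 ⇒ 0;  out=∅∪out(0)=∅
  fail(2) 'cd': from fail(1)=0 chase 'd': 0 ⇒ 18;  out=∅∪out(18)=∅
  fail(6) 'eb': from fail(5)=0 chase 'b': 0 ⇒ 0;  out=∅∪out(0)=∅
  fail(12) 'aa': from fail(11)=0 chase 'a': 0 ⇒ 11;  out=∅∪out(11)=∅
  fail(16) 'ee': from fail(5)=0 chase 'e': 0 ⇒ 5;  out={4}∪out(5)={4,6}
  fail(17) 'ed': from fail(5)=0 chase 'd': 0 ⇒ 18;  out={5}∪out(18)={5}
  fail(19) 'dd': from fail(18)=0 chase 'd': 0 ⇒ 18;  out={7}∪out(18)={7}
  fail(3) 'cda': from fail(2)=18 chase 'a': 18→0 ⇒ 11;  out=∅∪out(11)=∅
  fail(7) 'ebe': from fail(6)=0 chase 'e': 0 ⇒ 5;  out=∅∪out(5)={6}
  fail(13) 'aab': from fail(12)=11 chase 'b': 11→0 ⇒ 0;  out={2}∪out(0)={2}
  fail(14) 'cdd': from fail(2)=18 chase 'd': 18 ⇒ 19;  out=∅∪out(19)={7}
  fail(4) 'cdae': from fail(3)=11 chase 'e': 11→0 ⇒ 5;  out={0}∪out(5)={0,6}
  fail(8) 'ebea': from fail(7)=5 chase 'a': 5→0 ⇒ 11;  out=∅∪out(11)=∅
  fail(15) 'cddd': from fail(14)=19 chase 'd': 19→18 ⇒ 19;  out={3}∪out(19)={3,7}
  fail(9) 'ebead': from fail(8)=11 chase 'd': 11→0 ⇒ 18;  out=∅∪out(18)=∅
  fail(10) 'ebeadd': from fail(9)=18 chase 'd': 18 ⇒ 19;  out={1}∪out(19)={1,7}

Scan:
[0] read 'e'  n0⇒n5  → match P6@[0:0]
[1] read 'e'  n5⇒n16  → match P4@[0:1],P6@[1:1]
[2] read 'd'  n16⇒n17 (via fail)  → match P5@[1:2]
[3] read 'c'  n17⇒n1 (via fail)
[4] read 'd'  n1⇒n2
[5] read 'd'  n2⇒n14  → match P7@[4:5]
[6] read 'd'  n14⇒n15  → match P3@[3:6],P7@[5:6]
[7] read 'a'  n15⇒n11 (via fail)
[8] read 'a'  n11⇒n12
[9] read 'c'  n12⇒n1 (via fail)
[10] read 'd'  n1⇒n2
[11] read 'd'  n2⇒n14  → match P7@[10:11]
[12] read 'd'  n14⇒n15  → match P3@[9:12],P7@[11:12]
[13] read 'c'  n15⇒n1 (via fail)
[14] read 'c'  n1⇒n1 (via fail)
[15] read 'c'  n1⇒n1 (via fail)
[16] read 'd'  n1⇒n2
[17] read 'd'  n2⇒n14  → match P7@[16:17]
[18] read 'd'  n14⇒n15  → match P3@[15:18],P7@[17:18]
[19] read 'e'  n15⇒n5 (via fail)  → match P6@[19:19]
[20] read 'd'  n5⇒n17  → match P5@[19:20]
[21] read 'e'  n17⇒n5 (via fail)  → match P6@[21:21]
[22] read 'b'  n5⇒n6
[23] read 'e'  n6⇒n7  → match P6@[23:23]
[24] read 'a'  n7⇒n8
[25] read 'd'  n8⇒n9
[26] read 'd'  n9⇒n10  → match P1@[21:26],P7@[25:26]
[27] read 'd'  n10⇒n19 (via fail)  → match P7@[26:27]
[28] read 'd'  n19⇒n19 (via fail)  → match P7@[27:28]
[29] read 'e'  n19⇒n5 (via fail)  → match P6@[29:29]
[30] read 'd'  n5⇒n17  → match P5@[29:30]
[31] read 'c'  n17⇒n1 (via fail)
[32] read 'c'  n1⇒n1 (via fail)
[33] read 'd'  n1⇒n2
[34] read 'd'  n2⇒n14  → match P7@[33:34]
[35] read 'd'  n14⇒n15  → match P3@[32:35],P7@[34:35]
[36] read 'b'  n15⇒n0 (via fail)
[37] read 'e'  n0⇒n5  → match P6@[37:37]
[38] read 'd'  n5⇒n17  → match P5@[37:38]
[39] read 'e'  n17⇒n5 (via fail)  → match P6@[39:39]
[40] read 'e'  n5⇒n16  → match P4@[39:40],P6@[40:40]
[41] read 'd'  n16⇒n17 (via fail)  → match P5@[40:41]
[42] read 'c'  n17⇒n1 (via fail)

Result: [[0,6],[1,4],[1,6],[2,5],[5,7],[6,3],[6,7],[11,7],[12,3],[12,7],[17,7],[18,3],[18,7],[19,6],[20,5],[21,6],[23,6],[26,1],[26,7],[27,7],[28,7],[29,6],[30,5],[34,7],[35,3],[35,7],[37,6],[38,5],[39,6],[40,4],[40,6],[41,5]]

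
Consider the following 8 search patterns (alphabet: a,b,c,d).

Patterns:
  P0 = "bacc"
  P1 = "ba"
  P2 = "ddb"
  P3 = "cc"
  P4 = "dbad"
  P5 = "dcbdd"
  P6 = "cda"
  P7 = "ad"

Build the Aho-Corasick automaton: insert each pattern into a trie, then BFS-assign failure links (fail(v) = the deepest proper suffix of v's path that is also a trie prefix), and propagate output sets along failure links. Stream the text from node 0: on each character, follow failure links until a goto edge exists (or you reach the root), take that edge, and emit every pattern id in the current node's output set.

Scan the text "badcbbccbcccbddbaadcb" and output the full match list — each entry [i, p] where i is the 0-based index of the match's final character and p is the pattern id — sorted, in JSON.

Build:
Trie nodes:
  0='ε' goto a→19 b→1 c→8 d→5
  1='b' goto a→2
  2='ba' goto c→3  ←P1
  3='bac' goto c→4
  4='bacc' goto ·  ←P0
  5='d' goto b→10 c→13 d→6
  6='dd' goto b→7
  7='ddb' goto ·  ←P2
  8='c' goto c→9 d→17
  9='cc' goto ·  ←P3
  10='db' goto a→11
  11='dba' goto d→12
  12='dbad' goto ·  ←P4
  13='dc' goto b→14
  14='dcb' goto d→15
  15='dcbd' goto d→16
  16='dcbdd' goto ·  ←P5
  17='cd' goto a→18
  18='cda' goto ·  ←P6
  19='a' goto d→20
  20='ad' goto ·  ←P7

Failure links (BFS by depth):
  fail(1) 'b': from fail(0)=0 chase 'b': 0 ⇒ 0;  out=∅∪out(0)=∅
  fail(5) 'd': from fail(0)=0 chase 'd': 0 ⇒ 0;  out=∅∪out(0)=∅
  fail(8) 'c': from fail(0)=0 chase 'c': 0 ⇒ 0;  out=∅∪out(0)=∅
  fail(19) 'a': from fail(0)=0 chase 'a': 0 ⇒ 0;  out=∅∪out(0)=∅
  fail(2) 'ba': from fail(1)=0 chase 'a': 0 ⇒ 19;  out={1}∪out(19)={1}
  fail(6) 'dd': from fail(5)=0 chase 'd': 0 ⇒ 5;  out=∅∪out(5)=∅
  fail(9) 'cc': from fail(8)=0 chase 'c': 0 ⇒ 8;  out={3}∪out(8)={3}
  fail(10) 'db': from fail(5)=0 chase 'b': 0 ⇒ 1;  out=∅∪out(1)=∅
  fail(13) 'dc': from fail(5)=0 chase 'c': 0 ⇒ 8;  out=∅∪out(8)=∅
  fail(17) 'cd': from fail(8)=0 chase 'd': 0 ⇒ 5;  out=∅∪out(5)=∅
  fail(20) 'ad': from fail(19)=0 chase 'd': 0 ⇒ 5;  out={7}∪out(5)={7}
  fail(3) 'bac': from fail(2)=19 chase 'c': 19→0 ⇒ 8;  out=∅∪out(8)=∅
  fail(7) 'ddb': from fail(6)=5 chase 'b': 5 ⇒ 10;  out={2}∪out(10)={2}
  fail(11) 'dba': from fail(10)=1 chase 'a': 1 ⇒ 2;  out=∅∪out(2)={1}
  fail(14) 'dcb': from fail(13)=8 chase 'b': 8→0 ⇒ 1;  out=∅∪out(1)=∅
  fail(18) 'cda': from fail(17)=5 chase 'a': 5→0 ⇒ 19;  out={6}∪out(19)={6}
  fail(4) 'bacc': from fail(3)=8 chase 'c': 8 ⇒ 9;  out={0}∪out(9)={0,3}
  fail(12) 'dbad': from fail(11)=2 chase 'd': 2→19 ⇒ 20;  out={4}∪out(20)={4,7}
  fail(15) 'dcbd': from fail(14)=1 chase 'd': 1→0 ⇒ 5;  out=∅∪out(5)=∅
  fail(16) 'dcbdd': from fail(15)=5 chase 'd': 5 ⇒ 6;  out={5}∪out(6)={5}

Text stream:
pos 0 'b': at 1
pos 1 'a': at 2  ** P1@[0:1]
pos 2 'd': at 20 (fail-walked)  ** P7@[1:2]
pos 3 'c': at 13 (fail-walked)
pos 4 'b': at 14
pos 5 'b': at 1 (fail-walked)
pos 6 'c': at 8 (fail-walked)
pos 7 'c': at 9  ** P3@[6:7]
pos 8 'b': at 1 (fail-walked)
pos 9 'c': at 8 (fail-walked)
pos 10 'c': at 9  ** P3@[9:10]
pos 11 'c': at 9 (fail-walked)  ** P3@[10:11]
pos 12 'b': at 1 (fail-walked)
pos 13 'd': at 5 (fail-walked)
pos 14 'd': at 6
pos 15 'b': at 7  ** P2@[13:15]
pos 16 'a': at 11 (fail-walked)  ** P1@[15:16]
pos 17 'a': at 19 (fail-walked)
pos 18 'd': at 20  ** P7@[17:18]
pos 19 'c': at 13 (fail-walked)
pos 20 'b': at 14

All matches (sorted): [[1,1],[2,7],[7,3],[10,3],[11,3],[15,2],[16,1],[18,7]]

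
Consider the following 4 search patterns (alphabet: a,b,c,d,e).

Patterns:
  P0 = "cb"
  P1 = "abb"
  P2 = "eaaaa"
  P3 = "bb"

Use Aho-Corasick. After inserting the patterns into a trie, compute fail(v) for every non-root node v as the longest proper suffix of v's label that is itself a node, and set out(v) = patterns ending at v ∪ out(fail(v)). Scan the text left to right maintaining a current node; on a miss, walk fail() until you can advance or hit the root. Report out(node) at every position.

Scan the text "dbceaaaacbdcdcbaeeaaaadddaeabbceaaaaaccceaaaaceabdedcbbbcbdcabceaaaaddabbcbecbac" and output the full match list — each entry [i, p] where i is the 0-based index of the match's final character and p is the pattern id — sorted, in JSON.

Build automaton:
Trie nodes:
  n0 'ε': a→3 b→11 c→1 e→6
  n1 'c': b→2
  n2 'cb': ·  [P0 ends]
  n3 'a': b→4
  n4 'ab': b→5
  n5 'abb': ·  [P1 ends]
  n6 'e': a→7
  n7 'ea': a→8
  n8 'eaa': a→9
  n9 'eaaa': a→10
  n10 'eaaaa': ·  [P2 ends]
  n11 'b': b→12
  n12 'bb': ·  [P3 ends]

Failure links (BFS by depth):
  n1('c'): parent n0 fail=0; on 'c' 0 → fail=0;  out ∅∪∅=∅
  n3('a'): parent n0 fail=0; on 'a' 0 → fail=0;  out ∅∪∅=∅
  n6('e'): parent n0 fail=0; on 'e' 0 → fail=0;  out ∅∪∅=∅
  n11('b'): parent n0 fail=0; on 'b' 0 → fail=0;  out ∅∪∅=∅
  n2('cb'): parent n1 fail=0; on 'b' 0 → fail=11;  out {0}∪∅={0}
  n4('ab'): parent n3 fail=0; on 'b' 0 → fail=11;  out ∅∪∅=∅
  n7('ea'): parent n6 fail=0; on 'a' 0 → fail=3;  out ∅∪∅=∅
  n12('bb'): parent n11 fail=0; on 'b' 0 → fail=11;  out {3}∪∅={3}
  n5('abb'): parent n4 fail=11; on 'b' 11 → fail=12;  out {1}∪{3}={1,3}
  n8('eaa'): parent n7 fail=3; on 'a' 3→0 → fail=3;  out ∅∪∅=∅
  n9('eaaa'): parent n8 fail=3; on 'a' 3→0 → fail=3;  out ∅∪∅=∅
  n10('eaaaa'): parent n9 fail=3; on 'a' 3→0 → fail=3;  out {2}∪∅={2}

Run:
pos 0 'd': at 0
pos 1 'b': at 11
pos 2 'c': at 1 (via fail)
pos 3 'e': at 6 (via fail)
pos 4 'a': at 7
pos 5 'a': at 8
pos 6 'a': at 9
pos 7 'a': at 10  emit P2@[3:7]
pos 8 'c': at 1 (via fail)
pos 9 'b': at 2  emit P0@[8:9]
pos 10 'd': at 0 (via fail)
pos 11 'c': at 1
pos 12 'd': at 0 (via fail)
pos 13 'c': at 1
pos 14 'b': at 2  emit P0@[13:14]
pos 15 'a': at 3 (via fail)
pos 16 'e': at 6 (via fail)
pos 17 'e': at 6 (via fail)
pos 18 'a': at 7
pos 19 'a': at 8
pos 20 'a': at 9
pos 21 'a': at 10  emit P2@[17:21]
pos 22 'd': at 0 (via fail)
pos 23 'd': at 0
pos 24 'd': at 0
pos 25 'a': at 3
pos 26 'e': at 6 (via fail)
pos 27 'a': at 7
pos 28 'b': at 4 (via fail)
pos 29 'b': at 5  emit P1@[27:29],P3@[28:29]
pos 30 'c': at 1 (via fail)
pos 31 'e': at 6 (via fail)
pos 32 'a': at 7
pos 33 'a': at 8
pos 34 'a': at 9
pos 35 'a': at 10  emit P2@[31:35]
pos 36 'a': at 3 (via fail)
pos 37 'c': at 1 (via fail)
pos 38 'c': at 1 (via fail)
pos 39 'c': at 1 (via fail)
pos 40 'e': at 6 (via fail)
pos 41 'a': at 7
pos 42 'a': at 8
pos 43 'a': at 9
pos 44 'a': at 10  emit P2@[40:44]
pos 45 'c': at 1 (via fail)
pos 46 'e': at 6 (via fail)
pos 47 'a': at 7
pos 48 'b': at 4 (via fail)
pos 49 'd': at 0 (via fail)
pos 50 'e': at 6
pos 51 'd': at 0 (via fail)
pos 52 'c': at 1
pos 53 'b': at 2  emit P0@[52:53]
pos 54 'b': at 12 (via fail)  emit P3@[53:54]
pos 55 'b': at 12 (via fail)  emit P3@[54:55]
pos 56 'c': at 1 (via fail)
pos 57 'b': at 2  emit P0@[56:57]
pos 58 'd': at 0 (via fail)
pos 59 'c': at 1
pos 60 'a': at 3 (via fail)
pos 61 'b': at 4
pos 62 'c': at 1 (via fail)
pos 63 'e': at 6 (via fail)
pos 64 'a': at 7
pos 65 'a': at 8
pos 66 'a': at 9
pos 67 'a': at 10  emit P2@[63:67]
pos 68 'd': at 0 (via fail)
pos 69 'd': at 0
pos 70 'a': at 3
pos 71 'b': at 4
pos 72 'b': at 5  emit P1@[70:72],P3@[71:72]
pos 73 'c': at 1 (via fail)
pos 74 'b': at 2  emit P0@[73:74]
pos 75 'e': at 6 (via fail)
pos 76 'c': at 1 (via fail)
pos 77 'b': at 2  emit P0@[76:77]
pos 78 'a': at 3 (via fail)
pos 79 'c': at 1 (via fail)

Result: [[7,2],[9,0],[14,0],[21,2],[29,1],[29,3],[35,2],[44,2],[53,0],[54,3],[55,3],[57,0],[67,2],[72,1],[72,3],[74,0],[77,0]]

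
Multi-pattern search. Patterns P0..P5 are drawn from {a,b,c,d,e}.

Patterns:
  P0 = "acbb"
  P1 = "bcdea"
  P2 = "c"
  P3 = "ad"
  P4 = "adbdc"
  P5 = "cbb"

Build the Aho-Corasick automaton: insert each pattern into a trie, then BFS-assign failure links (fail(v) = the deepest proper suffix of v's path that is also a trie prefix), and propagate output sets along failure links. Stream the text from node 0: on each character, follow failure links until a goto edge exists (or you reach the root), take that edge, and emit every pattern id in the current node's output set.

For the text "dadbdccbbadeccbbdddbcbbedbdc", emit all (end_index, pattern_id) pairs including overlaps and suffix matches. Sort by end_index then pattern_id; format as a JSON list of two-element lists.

Build automaton:
Trie (insert patterns):
  0='ε' goto a→1 b→5 c→10
  1='a' goto c→2 d→11
  2='ac' goto b→3
  3='acb' goto b→4
  4='acbb' goto ·  ←P0
  5='b' goto c→6
  6='bc' goto d→7
  7='bcd' goto e→8
  8='bcde' goto a→9
  9='bcdea' goto ·  ←P1
  10='c' goto b→15  ←P2
  11='ad' goto b→12  ←P3
  12='adb' goto d→13
  13='adbd' goto c→14
  14='adbdc' goto ·  ←P4
  15='cb' goto b→16
  16='cbb' goto ·  ←P5

Failure links (BFS by depth):
  n1('a'): parent n0 fail=0; on 'a' 0 → fail=0;  out ∅∪∅=∅
  n5('b'): parent n0 fail=0; on 'b' 0 → fail=0;  out ∅∪∅=∅
  n10('c'): parent n0 fail=0; on 'c' 0 → fail=0;  out {2}∪∅={2}
  n2('ac'): parent n1 fail=0; on 'c' 0 → fail=10;  out ∅∪{2}={2}
  n6('bc'): parent n5 fail=0; on 'c' 0 → fail=10;  out ∅∪{2}={2}
  n11('ad'): parent n1 fail=0; on 'd' 0 → fail=0;  out {3}∪∅={3}
  n15('cb'): parent n10 fail=0; on 'b' 0 → fail=5;  out ∅∪∅=∅
  n3('acb'): parent n2 fail=10; on 'b' 10 → fail=15;  out ∅∪∅=∅
  n7('bcd'): parent n6 fail=10; on 'd' 10→0 → fail=0;  out ∅∪∅=∅
  n12('adb'): parent n11 fail=0; on 'b' 0 → fail=5;  out ∅∪∅=∅
  n16('cbb'): parent n15 fail=5; on 'b' 5→0 → fail=5;  out {5}∪∅={5}
  n4('acbb'): parent n3 fail=15; on 'b' 15 → fail=16;  out {0}∪{5}={0,5}
  n8('bcde'): parent n7 fail=0; on 'e' 0 → fail=0;  out ∅∪∅=∅
  n13('adbd'): parent n12 fail=5; on 'd' 5→0 → fail=0;  out ∅∪∅=∅
  n9('bcdea'): parent n8 fail=0; on 'a' 0 → fail=1;  out {1}∪∅={1}
  n14('adbdc'): parent n13 fail=0; on 'c' 0 → fail=10;  out {4}∪{2}={2,4}

Run:
i=0 'd': node 0→0
i=1 'a': node 0→1
i=2 'd': node 1→11  emit P3@[1:2]
i=3 'b': node 11→12
i=4 'd': node 12→13
i=5 'c': node 13→14  emit P2@[5:5],P4@[1:5]
i=6 'c': node 14→10 (via fail)  emit P2@[6:6]
i=7 'b': node 10→15
i=8 'b': node 15→16  emit P5@[6:8]
i=9 'a': node 16→1 (via fail)
i=10 'd': node 1→11  emit P3@[9:10]
i=11 'e': node 11→0 (via fail)
i=12 'c': node 0→10  emit P2@[12:12]
i=13 'c': node 10→10 (via fail)  emit P2@[13:13]
i=14 'b': node 10→15
i=15 'b': node 15→16  emit P5@[13:15]
i=16 'd': node 16→0 (via fail)
i=17 'd': node 0→0
i=18 'd': node 0→0
i=19 'b': node 0→5
i=20 'c': node 5→6  emit P2@[20:20]
i=21 'b': node 6→15 (via fail)
i=22 'b': node 15→16  emit P5@[20:22]
i=23 'e': node 16→0 (via fail)
i=24 'd': node 0→0
i=25 'b': node 0→5
i=26 'd': node 5→0 (via fail)
i=27 'c': node 0→10  emit P2@[27:27]

Matches: [[2,3],[5,2],[5,4],[6,2],[8,5],[10,3],[12,2],[13,2],[15,5],[20,2],[22,5],[27,2]]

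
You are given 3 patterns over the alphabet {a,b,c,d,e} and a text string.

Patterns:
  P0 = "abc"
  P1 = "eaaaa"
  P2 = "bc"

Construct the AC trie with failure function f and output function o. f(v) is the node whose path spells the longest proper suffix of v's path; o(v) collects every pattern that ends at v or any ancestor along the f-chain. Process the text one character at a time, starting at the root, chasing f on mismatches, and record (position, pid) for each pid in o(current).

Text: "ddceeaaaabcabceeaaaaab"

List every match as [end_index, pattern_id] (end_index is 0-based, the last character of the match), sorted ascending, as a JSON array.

Build automaton:
Trie (insert patterns):
  0='ε' goto a→1 b→9 e→4
  1='a' goto b→2
  2='ab' goto c→3
  3='abc' goto ·  [P0 ends]
  4='e' goto a→5
  5='ea' goto a→6
  6='eaa' goto a→7
  7='eaaa' goto a→8
  8='eaaaa' goto ·  [P1 ends]
  9='b' goto c→10
  10='bc' goto ·  [P2 ends]

Failure links (BFS by depth):
  n1('a'): parent n0 fail=0; on 'a' 0 → fail=0;  out ∅∪∅=∅
  n4('e'): parent n0 fail=0; on 'e' 0 → fail=0;  out ∅∪∅=∅
  n9('b'): parent n0 fail=0; on 'b' 0 → fail=0;  out ∅∪∅=∅
  n2('ab'): parent n1 fail=0; on 'b' 0 → fail=9;  out ∅∪∅=∅
  n5('ea'): parent n4 fail=0; on 'a' 0 → fail=1;  out ∅∪∅=∅
  n10('bc'): parent n9 fail=0; on 'c' 0 → fail=0;  out {2}∪∅={2}
  n3('abc'): parent n2 fail=9; on 'c' 9 → fail=10;  out {0}∪{2}={0,2}
  n6('eaa'): parent n5 fail=1; on 'a' 1→0 → fail=1;  out ∅∪∅=∅
  n7('eaaa'): parent n6 fail=1; on 'a' 1→0 → fail=1;  out ∅∪∅=∅
  n8('eaaaa'): parent n7 fail=1; on 'a' 1→0 → fail=1;  out {1}∪∅={1}

Text stream:
pos 0 'd': at 0
pos 1 'd': at 0
pos 2 'c': at 0
pos 3 'e': at 4
pos 4 'e': at 4 ·f
pos 5 'a': at 5
pos 6 'a': at 6
pos 7 'a': at 7
pos 8 'a': at 8  ** P1@[4:8]
pos 9 'b': at 2 ·f
pos 10 'c': at 3  ** P0@[8:10],P2@[9:10]
pos 11 'a': at 1 ·f
pos 12 'b': at 2
pos 13 'c': at 3  ** P0@[11:13],P2@[12:13]
pos 14 'e': at 4 ·f
pos 15 'e': at 4 ·f
pos 16 'a': at 5
pos 17 'a': at 6
pos 18 'a': at 7
pos 19 'a': at 8  ** P1@[15:19]
pos 20 'a': at 1 ·f
pos 21 'b': at 2

Matches: [[8,1],[10,0],[10,2],[13,0],[13,2],[19,1]]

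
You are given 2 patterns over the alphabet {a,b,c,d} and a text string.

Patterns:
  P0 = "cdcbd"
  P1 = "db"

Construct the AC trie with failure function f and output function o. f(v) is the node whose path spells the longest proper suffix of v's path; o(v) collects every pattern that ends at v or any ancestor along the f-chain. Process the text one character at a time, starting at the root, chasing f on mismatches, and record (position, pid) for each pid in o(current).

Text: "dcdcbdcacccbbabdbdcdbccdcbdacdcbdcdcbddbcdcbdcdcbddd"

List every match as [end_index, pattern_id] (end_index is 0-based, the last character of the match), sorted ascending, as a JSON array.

Construct AC machine:
Trie nodes:
  n0 'ε': c→1 d→6
  n1 'c': d→2
  n2 'cd': c→3
  n3 'cdc': b→4
  n4 'cdcb': d→5
  n5 'cdcbd': ·  ←P0
  n6 'd': b→7
  n7 'db': ·  ←P1

BFS fail/out derivation:
  n1('c'): parent n0 fail=0; on 'c' 0 → fail=0;  out ∅∪∅=∅
  n6('d'): parent n0 fail=0; on 'd' 0 → fail=0;  out ∅∪∅=∅
  n2('cd'): parent n1 fail=0; on 'd' 0 → fail=6;  out ∅∪∅=∅
  n7('db'): parent n6 fail=0; on 'b' 0 → fail=0;  out {1}∪∅={1}
  n3('cdc'): parent n2 fail=6; on 'c' 6→0 → fail=1;  out ∅∪∅=∅
  n4('cdcb'): parent n3 fail=1; on 'b' 1→0 → fail=0;  out ∅∪∅=∅
  n5('cdcbd'): parent n4 fail=0; on 'd' 0 → fail=6;  out {0}∪∅={0}

Scan:
i=0 'd': node 0→6
i=1 'c': node 6→1 (via fail)
i=2 'd': node 1→2
i=3 'c': node 2→3
i=4 'b': node 3→4
i=5 'd': node 4→5  → match P0@[1:5]
i=6 'c': node 5→1 (via fail)
i=7 'a': node 1→0 (via fail)
i=8 'c': node 0→1
i=9 'c': node 1→1 (via fail)
i=10 'c': node 1→1 (via fail)
i=11 'b': node 1→0 (via fail)
i=12 'b': node 0→0
i=13 'a': node 0→0
i=14 'b': node 0→0
i=15 'd': node 0→6
i=16 'b': node 6→7  → match P1@[15:16]
i=17 'd': node 7→6 (via fail)
i=18 'c': node 6→1 (via fail)
i=19 'd': node 1→2
i=20 'b': node 2→7 (via fail)  → match P1@[19:20]
i=21 'c': node 7→1 (via fail)
i=22 'c': node 1→1 (via fail)
i=23 'd': node 1→2
i=24 'c': node 2→3
i=25 'b': node 3→4
i=26 'd': node 4→5  → match P0@[22:26]
i=27 'a': node 5→0 (via fail)
i=28 'c': node 0→1
i=29 'd': node 1→2
i=30 'c': node 2→3
i=31 'b': node 3→4
i=32 'd': node 4→5  → match P0@[28:32]
i=33 'c': node 5→1 (via fail)
i=34 'd': node 1→2
i=35 'c': node 2→3
i=36 'b': node 3→4
i=37 'd': node 4→5  → match P0@[33:37]
i=38 'd': node 5→6 (via fail)
i=39 'b': node 6→7  → match P1@[38:39]
i=40 'c': node 7→1 (via fail)
i=41 'd': node 1→2
i=42 'c': node 2→3
i=43 'b': node 3→4
i=44 'd': node 4→5  → match P0@[40:44]
i=45 'c': node 5→1 (via fail)
i=46 'd': node 1→2
i=47 'c': node 2→3
i=48 'b': node 3→4
i=49 'd': node 4→5  → match P0@[45:49]
i=50 'd': node 5→6 (via fail)
i=51 'd': node 6→6 (via fail)

Result: [[5,0],[16,1],[20,1],[26,0],[32,0],[37,0],[39,1],[44,0],[49,0]]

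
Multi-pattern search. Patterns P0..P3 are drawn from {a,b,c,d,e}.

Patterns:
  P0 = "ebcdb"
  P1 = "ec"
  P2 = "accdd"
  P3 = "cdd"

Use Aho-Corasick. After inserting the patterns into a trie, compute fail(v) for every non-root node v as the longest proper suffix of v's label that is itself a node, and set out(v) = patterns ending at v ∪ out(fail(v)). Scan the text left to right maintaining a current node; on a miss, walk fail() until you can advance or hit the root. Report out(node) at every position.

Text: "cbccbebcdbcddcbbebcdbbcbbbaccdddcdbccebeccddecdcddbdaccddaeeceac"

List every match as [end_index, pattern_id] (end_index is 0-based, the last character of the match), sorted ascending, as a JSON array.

Build automaton:
Trie nodes:
  n0 'ε': a→7 c→12 e→1
  n1 'e': b→2 c→6
  n2 'eb': c→3
  n3 'ebc': d→4
  n4 'ebcd': b→5
  n5 'ebcdb': ·  [P0 ends]
  n6 'ec': ·  [P1 ends]
  n7 'a': c→8
  n8 'ac': c→9
  n9 'acc': d→10
  n10 'accd': d→11
  n11 'accdd': ·  [P2 ends]
  n12 'c': d→13
  n13 'cd': d→14
  n14 'cdd': ·  [P3 ends]

BFS fail/out derivation:
  fail(1) 'e': from fail(0)=0 chase 'e': 0 ⇒ 0;  out=∅∪out(0)=∅
  fail(7) 'a': from fail(0)=0 chase 'a': 0 ⇒ 0;  out=∅∪out(0)=∅
  fail(12) 'c': from fail(0)=0 chase 'c': 0 ⇒ 0;  out=∅∪out(0)=∅
  fail(2) 'eb': from fail(1)=0 chase 'b': 0 ⇒ 0;  out=∅∪out(0)=∅
  fail(6) 'ec': from fail(1)=0 chase 'c': 0 ⇒ 12;  out={1}∪out(12)={1}
  fail(8) 'ac': from fail(7)=0 chase 'c': 0 ⇒ 12;  out=∅∪out(12)=∅
  fail(13) 'cd': from fail(12)=0 chase 'd': 0 ⇒ 0;  out=∅∪out(0)=∅
  fail(3) 'ebc': from fail(2)=0 chase 'c': 0 ⇒ 12;  out=∅∪out(12)=∅
  fail(9) 'acc': from fail(8)=12 chase 'c': 12→0 ⇒ 12;  out=∅∪out(12)=∅
  fail(14) 'cdd': from fail(13)=0 chase 'd': 0 ⇒ 0;  out={3}∪out(0)={3}
  fail(4) 'ebcd': from fail(3)=12 chase 'd': 12 ⇒ 13;  out=∅∪out(13)=∅
  fail(10) 'accd': from fail(9)=12 chase 'd': 12 ⇒ 13;  out=∅∪out(13)=∅
  fail(5) 'ebcdb': from fail(4)=13 chase 'b': 13→0 ⇒ 0;  out={0}∪out(0)={0}
  fail(11) 'accdd': from fail(10)=13 chase 'd': 13 ⇒ 14;  out={2}∪out(14)={2,3}

Text stream:
pos 0 'c': at 12
pos 1 'b': at 0 ·f
pos 2 'c': at 12
pos 3 'c': at 12 ·f
pos 4 'b': at 0 ·f
pos 5 'e': at 1
pos 6 'b': at 2
pos 7 'c': at 3
pos 8 'd': at 4
pos 9 'b': at 5  emit P0@[5:9]
pos 10 'c': at 12 ·f
pos 11 'd': at 13
pos 12 'd': at 14  emit P3@[10:12]
pos 13 'c': at 12 ·f
pos 14 'b': at 0 ·f
pos 15 'b': at 0
pos 16 'e': at 1
pos 17 'b': at 2
pos 18 'c': at 3
pos 19 'd': at 4
pos 20 'b': at 5  emit P0@[16:20]
pos 21 'b': at 0 ·f
pos 22 'c': at 12
pos 23 'b': at 0 ·f
pos 24 'b': at 0
pos 25 'b': at 0
pos 26 'a': at 7
pos 27 'c': at 8
pos 28 'c': at 9
pos 29 'd': at 10
pos 30 'd': at 11  emit P2@[26:30],P3@[28:30]
pos 31 'd': at 0 ·f
pos 32 'c': at 12
pos 33 'd': at 13
pos 34 'b': at 0 ·f
pos 35 'c': at 12
pos 36 'c': at 12 ·f
pos 37 'e': at 1 ·f
pos 38 'b': at 2
pos 39 'e': at 1 ·f
pos 40 'c': at 6  emit P1@[39:40]
pos 41 'c': at 12 ·f
pos 42 'd': at 13
pos 43 'd': at 14  emit P3@[41:43]
pos 44 'e': at 1 ·f
pos 45 'c': at 6  emit P1@[44:45]
pos 46 'd': at 13 ·f
pos 47 'c': at 12 ·f
pos 48 'd': at 13
pos 49 'd': at 14  emit P3@[47:49]
pos 50 'b': at 0 ·f
pos 51 'd': at 0
pos 52 'a': at 7
pos 53 'c': at 8
pos 54 'c': at 9
pos 55 'd': at 10
pos 56 'd': at 11  emit P2@[52:56],P3@[54:56]
pos 57 'a': at 7 ·f
pos 58 'e': at 1 ·f
pos 59 'e': at 1 ·f
pos 60 'c': at 6  emit P1@[59:60]
pos 61 'e': at 1 ·f
pos 62 'a': at 7 ·f
pos 63 'c': at 8

Result: [[9,0],[12,3],[20,0],[30,2],[30,3],[40,1],[43,3],[45,1],[49,3],[56,2],[56,3],[60,1]]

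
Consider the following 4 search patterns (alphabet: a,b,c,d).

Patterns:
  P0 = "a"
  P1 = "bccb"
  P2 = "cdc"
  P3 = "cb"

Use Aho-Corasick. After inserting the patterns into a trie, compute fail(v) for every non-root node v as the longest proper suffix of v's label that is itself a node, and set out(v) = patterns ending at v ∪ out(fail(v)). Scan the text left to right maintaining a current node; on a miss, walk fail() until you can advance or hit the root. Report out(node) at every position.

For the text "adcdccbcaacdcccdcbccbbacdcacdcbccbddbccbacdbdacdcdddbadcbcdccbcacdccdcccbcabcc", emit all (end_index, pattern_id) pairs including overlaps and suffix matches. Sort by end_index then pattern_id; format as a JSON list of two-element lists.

Build automaton:
Trie (insert patterns):
  0='ε' goto a→1 b→2 c→6
  1='a' goto ·  ←P0
  2='b' goto c→3
  3='bc' goto c→4
  4='bcc' goto b→5
  5='bccb' goto ·  ←P1
  6='c' goto b→9 d→7
  7='cd' goto c→8
  8='cdc' goto ·  ←P2
  9='cb' goto ·  ←P3

Failure links (BFS by depth):
  fail(1) 'a': from fail(0)=0 chase 'a': 0 ⇒ 0;  out={0}∪out(0)={0}
  fail(2) 'b': from fail(0)=0 chase 'b': 0 ⇒ 0;  out=∅∪out(0)=∅
  fail(6) 'c': from fail(0)=0 chase 'c': 0 ⇒ 0;  out=∅∪out(0)=∅
  fail(3) 'bc': from fail(2)=0 chase 'c': 0 ⇒ 6;  out=∅∪out(6)=∅
  fail(7) 'cd': from fail(6)=0 chase 'd': 0 ⇒ 0;  out=∅∪out(0)=∅
  fail(9) 'cb': from fail(6)=0 chase 'b': 0 ⇒ 2;  out={3}∪out(2)={3}
  fail(4) 'bcc': from fail(3)=6 chase 'c': 6→0 ⇒ 6;  out=∅∪out(6)=∅
  fail(8) 'cdc': from fail(7)=0 chase 'c': 0 ⇒ 6;  out={2}∪out(6)={2}
  fail(5) 'bccb': from fail(4)=6 chase 'b': 6 ⇒ 9;  out={1}∪out(9)={1,3}

Run:
i=0 'a': node 0→1  → match P0@[0:0]
i=1 'd': node 1→0 (fail-walked)
i=2 'c': node 0→6
i=3 'd': node 6→7
i=4 'c': node 7→8  → match P2@[2:4]
i=5 'c': node 8→6 (fail-walked)
i=6 'b': node 6→9  → match P3@[5:6]
i=7 'c': node 9→3 (fail-walked)
i=8 'a': node 3→1 (fail-walked)  → match P0@[8:8]
i=9 'a': node 1→1 (fail-walked)  → match P0@[9:9]
i=10 'c': node 1→6 (fail-walked)
i=11 'd': node 6→7
i=12 'c': node 7→8  → match P2@[10:12]
i=13 'c': node 8→6 (fail-walked)
i=14 'c': node 6→6 (fail-walked)
i=15 'd': node 6→7
i=16 'c': node 7→8  → match P2@[14:16]
i=17 'b': node 8→9 (fail-walked)  → match P3@[16:17]
i=18 'c': node 9→3 (fail-walked)
i=19 'c': node 3→4
i=20 'b': node 4→5  → match P1@[17:20],P3@[19:20]
i=21 'b': node 5→2 (fail-walked)
i=22 'a': node 2→1 (fail-walked)  → match P0@[22:22]
i=23 'c': node 1→6 (fail-walked)
i=24 'd': node 6→7
i=25 'c': node 7→8  → match P2@[23:25]
i=26 'a': node 8→1 (fail-walked)  → match P0@[26:26]
i=27 'c': node 1→6 (fail-walked)
i=28 'd': node 6→7
i=29 'c': node 7→8  → match P2@[27:29]
i=30 'b': node 8→9 (fail-walked)  → match P3@[29:30]
i=31 'c': node 9→3 (fail-walked)
i=32 'c': node 3→4
i=33 'b': node 4→5  → match P1@[30:33],P3@[32:33]
i=34 'd': node 5→0 (fail-walked)
i=35 'd': node 0→0
i=36 'b': node 0→2
i=37 'c': node 2→3
i=38 'c': node 3→4
i=39 'b': node 4→5  → match P1@[36:39],P3@[38:39]
i=40 'a': node 5→1 (fail-walked)  → match P0@[40:40]
i=41 'c': node 1→6 (fail-walked)
i=42 'd': node 6→7
i=43 'b': node 7→2 (fail-walked)
i=44 'd': node 2→0 (fail-walked)
i=45 'a': node 0→1  → match P0@[45:45]
i=46 'c': node 1→6 (fail-walked)
i=47 'd': node 6→7
i=48 'c': node 7→8  → match P2@[46:48]
i=49 'd': node 8→7 (fail-walked)
i=50 'd': node 7→0 (fail-walked)
i=51 'd': node 0→0
i=52 'b': node 0→2
i=53 'a': node 2→1 (fail-walked)  → match P0@[53:53]
i=54 'd': node 1→0 (fail-walked)
i=55 'c': node 0→6
i=56 'b': node 6→9  → match P3@[55:56]
i=57 'c': node 9→3 (fail-walked)
i=58 'd': node 3→7 (fail-walked)
i=59 'c': node 7→8  → match P2@[57:59]
i=60 'c': node 8→6 (fail-walked)
i=61 'b': node 6→9  → match P3@[60:61]
i=62 'c': node 9→3 (fail-walked)
i=63 'a': node 3→1 (fail-walked)  → match P0@[63:63]
i=64 'c': node 1→6 (fail-walked)
i=65 'd': node 6→7
i=66 'c': node 7→8  → match P2@[64:66]
i=67 'c': node 8→6 (fail-walked)
i=68 'd': node 6→7
i=69 'c': node 7→8  → match P2@[67:69]
i=70 'c': node 8→6 (fail-walked)
i=71 'c': node 6→6 (fail-walked)
i=72 'b': node 6→9  → match P3@[71:72]
i=73 'c': node 9→3 (fail-walked)
i=74 'a': node 3→1 (fail-walked)  → match P0@[74:74]
i=75 'b': node 1→2 (fail-walked)
i=76 'c': node 2→3
i=77 'c': node 3→4

Result: [[0,0],[4,2],[6,3],[8,0],[9,0],[12,2],[16,2],[17,3],[20,1],[20,3],[22,0],[25,2],[26,0],[29,2],[30,3],[33,1],[33,3],[39,1],[39,3],[40,0],[45,0],[48,2],[53,0],[56,3],[59,2],[61,3],[63,0],[66,2],[69,2],[72,3],[74,0]]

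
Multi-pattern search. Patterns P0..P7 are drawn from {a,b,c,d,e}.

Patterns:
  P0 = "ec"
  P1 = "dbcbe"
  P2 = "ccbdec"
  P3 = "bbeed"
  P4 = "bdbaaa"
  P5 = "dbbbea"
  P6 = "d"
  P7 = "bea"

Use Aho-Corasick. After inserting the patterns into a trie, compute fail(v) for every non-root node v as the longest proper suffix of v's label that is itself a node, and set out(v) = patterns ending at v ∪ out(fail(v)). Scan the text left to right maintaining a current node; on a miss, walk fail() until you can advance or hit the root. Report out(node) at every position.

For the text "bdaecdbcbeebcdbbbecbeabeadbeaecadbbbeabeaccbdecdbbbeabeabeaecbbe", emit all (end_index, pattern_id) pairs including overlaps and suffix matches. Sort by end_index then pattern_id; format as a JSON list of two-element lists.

Build:
Trie nodes:
  0='ε' goto b→14 c→8 d→3 e→1
  1='e' goto c→2
  2='ec' goto ·  [P0 ends]
  3='d' goto b→4  [P6 ends]
  4='db' goto b→24 c→5
  5='dbc' goto b→6
  6='dbcb' goto e→7
  7='dbcbe' goto ·  [P1 ends]
  8='c' goto c→9
  9='cc' goto b→10
  10='ccb' goto d→11
  11='ccbd' goto e→12
  12='ccbde' goto c→13
  13='ccbdec' goto ·  [P2 ends]
  14='b' goto b→15 d→19 e→28
  15='bb' goto e→16
  16='bbe' goto e→17
  17='bbee' goto d→18
  18='bbeed' goto ·  [P3 ends]
  19='bd' goto b→20
  20='bdb' goto a→21
  21='bdba' goto a→22
  22='bdbaa' goto a→23
  23='bdbaaa' goto ·  [P4 ends]
  24='dbb' goto b→25
  25='dbbb' goto e→26
  26='dbbbe' goto a→27
  27='dbbbea' goto ·  [P5 ends]
  28='be' goto a→29
  29='bea' goto ·  [P7 ends]

Failure links (BFS by depth):
  fail(1) 'e': from fail(0)=0 chase 'e': 0 ⇒ 0;  out=∅∪out(0)=∅
  fail(3) 'd': from fail(0)=0 chase 'd': 0 ⇒ 0;  out={6}∪out(0)={6}
  fail(8) 'c': from fail(0)=0 chase 'c': 0 ⇒ 0;  out=∅∪out(0)=∅
  fail(14) 'b': from fail(0)=0 chase 'b': 0 ⇒ 0;  out=∅∪out(0)=∅
  fail(2) 'ec': from fail(1)=0 chase 'c': 0 ⇒ 8;  out={0}∪out(8)={0}
  fail(4) 'db': from fail(3)=0 chase 'b': 0 ⇒ 14;  out=∅∪out(14)=∅
  fail(9) 'cc': from fail(8)=0 chase 'c': 0 ⇒ 8;  out=∅∪out(8)=∅
  fail(15) 'bb': from fail(14)=0 chase 'b': 0 ⇒ 14;  out=∅∪out(14)=∅
  fail(19) 'bd': from fail(14)=0 chase 'd': 0 ⇒ 3;  out=∅∪out(3)={6}
  fail(28) 'be': from fail(14)=0 chase 'e': 0 ⇒ 1;  out=∅∪out(1)=∅
  fail(5) 'dbc': from fail(4)=14 chase 'c': 14→0 ⇒ 8;  out=∅∪out(8)=∅
  fail(10) 'ccb': from fail(9)=8 chase 'b': 8→0 ⇒ 14;  out=∅∪out(14)=∅
  fail(16) 'bbe': from fail(15)=14 chase 'e': 14 ⇒ 28;  out=∅∪out(28)=∅
  fail(20) 'bdb': from fail(19)=3 chase 'b': 3 ⇒ 4;  out=∅∪out(4)=∅
  fail(24) 'dbb': from fail(4)=14 chase 'b': 14 ⇒ 15;  out=∅∪out(15)=∅
  fail(29) 'bea': from fail(28)=1 chase 'a': 1→0 ⇒ 0;  out={7}∪out(0)={7}
  fail(6) 'dbcb': from fail(5)=8 chase 'b': 8→0 ⇒ 14;  out=∅∪out(14)=∅
  fail(11) 'ccbd': from fail(10)=14 chase 'd': 14 ⇒ 19;  out=∅∪out(19)={6}
  fail(17) 'bbee': from fail(16)=28 chase 'e': 28→1→0 ⇒ 1;  out=∅∪out(1)=∅
  fail(21) 'bdba': from fail(20)=4 chase 'a': 4→14→0 ⇒ 0;  out=∅∪out(0)=∅
  fail(25) 'dbbb': from fail(24)=15 chase 'b': 15→14 ⇒ 15;  out=∅∪out(15)=∅
  fail(7) 'dbcbe': from fail(6)=14 chase 'e': 14 ⇒ 28;  out={1}∪out(28)={1}
  fail(12) 'ccbde': from fail(11)=19 chase 'e': 19→3→0 ⇒ 1;  out=∅∪out(1)=∅
  fail(18) 'bbeed': from fail(17)=1 chase 'd': 1→0 ⇒ 3;  out={3}∪out(3)={3,6}
  fail(22) 'bdbaa': from fail(21)=0 chase 'a': 0 ⇒ 0;  out=∅∪out(0)=∅
  fail(26) 'dbbbe': from fail(25)=15 chase 'e': 15 ⇒ 16;  out=∅∪out(16)=∅
  fail(13) 'ccbdec': from fail(12)=1 chase 'c': 1 ⇒ 2;  out={2}∪out(2)={0,2}
  fail(23) 'bdbaaa': from fail(22)=0 chase 'a': 0 ⇒ 0;  out={4}∪out(0)={4}
  fail(27) 'dbbbea': from fail(26)=16 chase 'a': 16→28 ⇒ 29;  out={5}∪out(29)={5,7}

Run:
pos 0 'b': at 14
pos 1 'd': at 19  ** P6@[1:1]
pos 2 'a': at 0 (fail-walked)
pos 3 'e': at 1
pos 4 'c': at 2  ** P0@[3:4]
pos 5 'd': at 3 (fail-walked)  ** P6@[5:5]
pos 6 'b': at 4
pos 7 'c': at 5
pos 8 'b': at 6
pos 9 'e': at 7  ** P1@[5:9]
pos 10 'e': at 1 (fail-walked)
pos 11 'b': at 14 (fail-walked)
pos 12 'c': at 8 (fail-walked)
pos 13 'd': at 3 (fail-walked)  ** P6@[13:13]
pos 14 'b': at 4
pos 15 'b': at 24
pos 16 'b': at 25
pos 17 'e': at 26
pos 18 'c': at 2 (fail-walked)  ** P0@[17:18]
pos 19 'b': at 14 (fail-walked)
pos 20 'e': at 28
pos 21 'a': at 29  ** P7@[19:21]
pos 22 'b': at 14 (fail-walked)
pos 23 'e': at 28
pos 24 'a': at 29  ** P7@[22:24]
pos 25 'd': at 3 (fail-walked)  ** P6@[25:25]
pos 26 'b': at 4
pos 27 'e': at 28 (fail-walked)
pos 28 'a': at 29  ** P7@[26:28]
pos 29 'e': at 1 (fail-walked)
pos 30 'c': at 2  ** P0@[29:30]
pos 31 'a': at 0 (fail-walked)
pos 32 'd': at 3  ** P6@[32:32]
pos 33 'b': at 4
pos 34 'b': at 24
pos 35 'b': at 25
pos 36 'e': at 26
pos 37 'a': at 27  ** P5@[32:37],P7@[35:37]
pos 38 'b': at 14 (fail-walked)
pos 39 'e': at 28
pos 40 'a': at 29  ** P7@[38:40]
pos 41 'c': at 8 (fail-walked)
pos 42 'c': at 9
pos 43 'b': at 10
pos 44 'd': at 11  ** P6@[44:44]
pos 45 'e': at 12
pos 46 'c': at 13  ** P0@[45:46],P2@[41:46]
pos 47 'd': at 3 (fail-walked)  ** P6@[47:47]
pos 48 'b': at 4
pos 49 'b': at 24
pos 50 'b': at 25
pos 51 'e': at 26
pos 52 'a': at 27  ** P5@[47:52],P7@[50:52]
pos 53 'b': at 14 (fail-walked)
pos 54 'e': at 28
pos 55 'a': at 29  ** P7@[53:55]
pos 56 'b': at 14 (fail-walked)
pos 57 'e': at 28
pos 58 'a': at 29  ** P7@[56:58]
pos 59 'e': at 1 (fail-walked)
pos 60 'c': at 2  ** P0@[59:60]
pos 61 'b': at 14 (fail-walked)
pos 62 'b': at 15
pos 63 'e': at 16

Result: [[1,6],[4,0],[5,6],[9,1],[13,6],[18,0],[21,7],[24,7],[25,6],[28,7],[30,0],[32,6],[37,5],[37,7],[40,7],[44,6],[46,0],[46,2],[47,6],[52,5],[52,7],[55,7],[58,7],[60,0]]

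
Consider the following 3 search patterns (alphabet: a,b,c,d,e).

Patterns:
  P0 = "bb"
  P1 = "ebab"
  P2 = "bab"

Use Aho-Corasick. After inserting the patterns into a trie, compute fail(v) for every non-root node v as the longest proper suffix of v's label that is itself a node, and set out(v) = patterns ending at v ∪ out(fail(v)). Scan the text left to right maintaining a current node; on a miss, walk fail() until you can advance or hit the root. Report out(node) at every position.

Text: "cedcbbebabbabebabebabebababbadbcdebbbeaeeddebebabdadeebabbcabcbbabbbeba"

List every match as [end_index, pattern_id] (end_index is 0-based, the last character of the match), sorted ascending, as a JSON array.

Build automaton:
Trie nodes:
  n0 'ε': b→1 e→3
  n1 'b': a→7 b→2
  n2 'bb': ·  ←P0
  n3 'e': b→4
  n4 'eb': a→5
  n5 'eba': b→6
  n6 'ebab': ·  ←P1
  n7 'ba': b→8
  n8 'bab': ·  ←P2

BFS fail/out derivation:
  fail(1) 'b': from fail(0)=0 chase 'b': 0 ⇒ 0;  out=∅∪out(0)=∅
  fail(3) 'e': from fail(0)=0 chase 'e': 0 ⇒ 0;  out=∅∪out(0)=∅
  fail(2) 'bb': from fail(1)=0 chase 'b': 0 ⇒ 1;  out={0}∪out(1)={0}
  fail(4) 'eb': from fail(3)=0 chase 'b': 0 ⇒ 1;  out=∅∪out(1)=∅
  fail(7) 'ba': from fail(1)=0 chase 'a': 0 ⇒ 0;  out=∅∪out(0)=∅
  fail(5) 'eba': from fail(4)=1 chase 'a': 1 ⇒ 7;  out=∅∪out(7)=∅
  fail(8) 'bab': from fail(7)=0 chase 'b': 0 ⇒ 1;  out={2}∪out(1)={2}
  fail(6) 'ebab': from fail(5)=7 chase 'b': 7 ⇒ 8;  out={1}∪out(8)={1,2}

Text stream:
[0] read 'c'  n0⇒n0
[1] read 'e'  n0⇒n3
[2] read 'd'  n3⇒n0 (via fail)
[3] read 'c'  n0⇒n0
[4] read 'b'  n0⇒n1
[5] read 'b'  n1⇒n2  ** P0@[4:5]
[6] read 'e'  n2⇒n3 (via fail)
[7] read 'b'  n3⇒n4
[8] read 'a'  n4⇒n5
[9] read 'b'  n5⇒n6  ** P1@[6:9],P2@[7:9]
[10] read 'b'  n6⇒n2 (via fail)  ** P0@[9:10]
[11] read 'a'  n2⇒n7 (via fail)
[12] read 'b'  n7⇒n8  ** P2@[10:12]
[13] read 'e'  n8⇒n3 (via fail)
[14] read 'b'  n3⇒n4
[15] read 'a'  n4⇒n5
[16] read 'b'  n5⇒n6  ** P1@[13:16],P2@[14:16]
[17] read 'e'  n6⇒n3 (via fail)
[18] read 'b'  n3⇒n4
[19] read 'a'  n4⇒n5
[20] read 'b'  n5⇒n6  ** P1@[17:20],P2@[18:20]
[21] read 'e'  n6⇒n3 (via fail)
[22] read 'b'  n3⇒n4
[23] read 'a'  n4⇒n5
[24] read 'b'  n5⇒n6  ** P1@[21:24],P2@[22:24]
[25] read 'a'  n6⇒n7 (via fail)
[26] read 'b'  n7⇒n8  ** P2@[24:26]
[27] read 'b'  n8⇒n2 (via fail)  ** P0@[26:27]
[28] read 'a'  n2⇒n7 (via fail)
[29] read 'd'  n7⇒n0 (via fail)
[30] read 'b'  n0⇒n1
[31] read 'c'  n1⇒n0 (via fail)
[32] read 'd'  n0⇒n0
[33] read 'e'  n0⇒n3
[34] read 'b'  n3⇒n4
[35] read 'b'  n4⇒n2 (via fail)  ** P0@[34:35]
[36] read 'b'  n2⇒n2 (via fail)  ** P0@[35:36]
[37] read 'e'  n2⇒n3 (via fail)
[38] read 'a'  n3⇒n0 (via fail)
[39] read 'e'  n0⇒n3
[40] read 'e'  n3⇒n3 (via fail)
[41] read 'd'  n3⇒n0 (via fail)
[42] read 'd'  n0⇒n0
[43] read 'e'  n0⇒n3
[44] read 'b'  n3⇒n4
[45] read 'e'  n4⇒n3 (via fail)
[46] read 'b'  n3⇒n4
[47] read 'a'  n4⇒n5
[48] read 'b'  n5⇒n6  ** P1@[45:48],P2@[46:48]
[49] read 'd'  n6⇒n0 (via fail)
[50] read 'a'  n0⇒n0
[51] read 'd'  n0⇒n0
[52] read 'e'  n0⇒n3
[53] read 'e'  n3⇒n3 (via fail)
[54] read 'b'  n3⇒n4
[55] read 'a'  n4⇒n5
[56] read 'b'  n5⇒n6  ** P1@[53:56],P2@[54:56]
[57] read 'b'  n6⇒n2 (via fail)  ** P0@[56:57]
[58] read 'c'  n2⇒n0 (via fail)
[59] read 'a'  n0⇒n0
[60] read 'b'  n0⇒n1
[61] read 'c'  n1⇒n0 (via fail)
[62] read 'b'  n0⇒n1
[63] read 'b'  n1⇒n2  ** P0@[62:63]
[64] read 'a'  n2⇒n7 (via fail)
[65] read 'b'  n7⇒n8  ** P2@[63:65]
[66] read 'b'  n8⇒n2 (via fail)  ** P0@[65:66]
[67] read 'b'  n2⇒n2 (via fail)  ** P0@[66:67]
[68] read 'e'  n2⇒n3 (via fail)
[69] read 'b'  n3⇒n4
[70] read 'a'  n4⇒n5

Result: [[5,0],[9,1],[9,2],[10,0],[12,2],[16,1],[16,2],[20,1],[20,2],[24,1],[24,2],[26,2],[27,0],[35,0],[36,0],[48,1],[48,2],[56,1],[56,2],[57,0],[63,0],[65,2],[66,0],[67,0]]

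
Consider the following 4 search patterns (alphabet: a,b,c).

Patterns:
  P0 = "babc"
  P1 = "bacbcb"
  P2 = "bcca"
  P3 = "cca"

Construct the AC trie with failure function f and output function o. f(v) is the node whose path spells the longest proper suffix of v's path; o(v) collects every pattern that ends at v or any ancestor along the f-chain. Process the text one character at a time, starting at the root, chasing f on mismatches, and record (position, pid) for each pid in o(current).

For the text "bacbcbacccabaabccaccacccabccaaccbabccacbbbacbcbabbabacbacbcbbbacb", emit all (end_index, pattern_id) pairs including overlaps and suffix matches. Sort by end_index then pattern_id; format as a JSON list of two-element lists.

Build:
Trie (insert patterns):
  0='ε' goto b→1 c→12
  1='b' goto a→2 c→9
  2='ba' goto b→3 c→5
  3='bab' goto c→4
  4='babc' goto ·  ←P0
  5='bac' goto b→6
  6='bacb' goto c→7
  7='bacbc' goto b→8
  8='bacbcb' goto ·  ←P1
  9='bc' goto c→10
  10='bcc' goto a→11
  11='bcca' goto ·  ←P2
  12='c' goto c→13
  13='cc' goto a→14
  14='cca' goto ·  ←P3

BFS fail/out derivation:
  n1('b'): parent n0 fail=0; on 'b' 0 → fail=0;  out ∅∪∅=∅
  n12('c'): parent n0 fail=0; on 'c' 0 → fail=0;  out ∅∪∅=∅
  n2('ba'): parent n1 fail=0; on 'a' 0 → fail=0;  out ∅∪∅=∅
  n9('bc'): parent n1 fail=0; on 'c' 0 → fail=12;  out ∅∪∅=∅
  n13('cc'): parent n12 fail=0; on 'c' 0 → fail=12;  out ∅∪∅=∅
  n3('bab'): parent n2 fail=0; on 'b' 0 → fail=1;  out ∅∪∅=∅
  n5('bac'): parent n2 fail=0; on 'c' 0 → fail=12;  out ∅∪∅=∅
  n10('bcc'): parent n9 fail=12; on 'c' 12 → fail=13;  out ∅∪∅=∅
  n14('cca'): parent n13 fail=12; on 'a' 12→0 → fail=0;  out {3}∪∅={3}
  n4('babc'): parent n3 fail=1; on 'c' 1 → fail=9;  out {0}∪∅={0}
  n6('bacb'): parent n5 fail=12; on 'b' 12→0 → fail=1;  out ∅∪∅=∅
  n11('bcca'): parent n10 fail=13; on 'a' 13 → fail=14;  out {2}∪{3}={2,3}
  n7('bacbc'): parent n6 fail=1; on 'c' 1 → fail=9;  out ∅∪∅=∅
  n8('bacbcb'): parent n7 fail=9; on 'b' 9→12→0 → fail=1;  out {1}∪∅={1}

Run:
i=0 'b': node 0→1
i=1 'a': node 1→2
i=2 'c': node 2→5
i=3 'b': node 5→6
i=4 'c': node 6→7
i=5 'b': node 7→8  ** P1@[0:5]
i=6 'a': node 8→2 (fail-walked)
i=7 'c': node 2→5
i=8 'c': node 5→13 (fail-walked)
i=9 'c': node 13→13 (fail-walked)
i=10 'a': node 13→14  ** P3@[8:10]
i=11 'b': node 14→1 (fail-walked)
i=12 'a': node 1→2
i=13 'a': node 2→0 (fail-walked)
i=14 'b': node 0→1
i=15 'c': node 1→9
i=16 'c': node 9→10
i=17 'a': node 10→11  ** P2@[14:17],P3@[15:17]
i=18 'c': node 11→12 (fail-walked)
i=19 'c': node 12→13
i=20 'a': node 13→14  ** P3@[18:20]
i=21 'c': node 14→12 (fail-walked)
i=22 'c': node 12→13
i=23 'c': node 13→13 (fail-walked)
i=24 'a': node 13→14  ** P3@[22:24]
i=25 'b': node 14→1 (fail-walked)
i=26 'c': node 1→9
i=27 'c': node 9→10
i=28 'a': node 10→11  ** P2@[25:28],P3@[26:28]
i=29 'a': node 11→0 (fail-walked)
i=30 'c': node 0→12
i=31 'c': node 12→13
i=32 'b': node 13→1 (fail-walked)
i=33 'a': node 1→2
i=34 'b': node 2→3
i=35 'c': node 3→4  ** P0@[32:35]
i=36 'c': node 4→10 (fail-walked)
i=37 'a': node 10→11  ** P2@[34:37],P3@[35:37]
i=38 'c': node 11→12 (fail-walked)
i=39 'b': node 12→1 (fail-walked)
i=40 'b': node 1→1 (fail-walked)
i=41 'b': node 1→1 (fail-walked)
i=42 'a': node 1→2
i=43 'c': node 2→5
i=44 'b': node 5→6
i=45 'c': node 6→7
i=46 'b': node 7→8  ** P1@[41:46]
i=47 'a': node 8→2 (fail-walked)
i=48 'b': node 2→3
i=49 'b': node 3→1 (fail-walked)
i=50 'a': node 1→2
i=51 'b': node 2→3
i=52 'a': node 3→2 (fail-walked)
i=53 'c': node 2→5
i=54 'b': node 5→6
i=55 'a': node 6→2 (fail-walked)
i=56 'c': node 2→5
i=57 'b': node 5→6
i=58 'c': node 6→7
i=59 'b': node 7→8  ** P1@[54:59]
i=60 'b': node 8→1 (fail-walked)
i=61 'b': node 1→1 (fail-walked)
i=62 'a': node 1→2
i=63 'c': node 2→5
i=64 'b': node 5→6

Result: [[5,1],[10,3],[17,2],[17,3],[20,3],[24,3],[28,2],[28,3],[35,0],[37,2],[37,3],[46,1],[59,1]]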